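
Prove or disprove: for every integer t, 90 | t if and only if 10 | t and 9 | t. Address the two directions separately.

(⇒) If 90 ∣ t, write t = 90q. Since 90 = 9·10, t = 10·(9q), so 10 ∣ t; and since 90 = 10·9, t = 9·(10q), so 9 ∣ t.

(⇐) Suppose 10 ∣ t and 9 ∣ t. Any common multiple of 10 and 9 is a multiple of their lcm; here gcd(10, 9) = 1, so lcm(10, 9) = 10·9 = 90, so 90 ∣ t.

Both implications hold.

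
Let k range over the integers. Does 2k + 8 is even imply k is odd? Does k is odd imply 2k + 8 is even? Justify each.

(⇒) fails; (⇐) holds.

(⟹) This fails: take k = 6. Then 2k + 8 = 20, which is even, yet k = 6 is even, not odd.

(⟸) Suppose k is odd. Since 2 is even, 2k is even for every k, so 2k + 8 has the same parity as 8, which is even. Hence 2k + 8 is even.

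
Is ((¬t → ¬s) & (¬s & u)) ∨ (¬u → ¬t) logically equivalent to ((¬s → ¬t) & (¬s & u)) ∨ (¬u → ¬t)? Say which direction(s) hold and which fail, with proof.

(⇒) Assume the antecedent. If t is true, the antecedent forces (s = F, t = T, u = T) or (s = T, t = T, u = T), and the consequent holds there. If t is false, the consequent reduces to true regardless of the other variables. Either way the consequent holds.

(⇐) Assume the antecedent. If t is true, the antecedent forces (s = F, t = T, u = T) or (s = T, t = T, u = T), and the consequent holds there. If t is false, the consequent reduces to true regardless of the other variables. Either way the consequent holds.

Both directions hold; the statement is true.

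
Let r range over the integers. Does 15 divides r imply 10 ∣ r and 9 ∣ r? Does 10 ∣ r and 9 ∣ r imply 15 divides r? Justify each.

(→) This fails: take r = 15. Certainly 15 ∣ 15, but 10 ∤ 15.

(←) Suppose 10 ∣ r and 9 ∣ r. Any common multiple of 10 and 9 is a multiple of their lcm; here gcd(10, 9) = 1, so lcm(10, 9) = 10·9 = 90, so 90 ∣ r. Since 15 ∣ 90, it follows that 15 ∣ r.

Only the reverse direction holds.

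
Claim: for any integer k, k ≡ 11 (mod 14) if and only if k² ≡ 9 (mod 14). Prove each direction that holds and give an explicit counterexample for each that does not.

(→) Suppose k ≡ 11 (mod 14). Write k = 14j + 11. Then (14j + 11)² = 196j² + 308j + 121 = 14(14j² + 22j + 8) + 9, so k² ≡ 9 (mod 14).

(←) This fails: take k = 3. Then 3² = 9 ≡ 9 (mod 14), yet 3 ≡ 3 (mod 14), not 11.

(⇒) holds; (⇐) fails.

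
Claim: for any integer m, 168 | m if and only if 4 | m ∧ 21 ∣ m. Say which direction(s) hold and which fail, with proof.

(→) If 168 ∣ m, write m = 168q. Since 168 = 42·4, m = 4·(42q), so 4 ∣ m; and since 168 = 8·21, m = 21·(8q), so 21 ∣ m.

(←) This fails: take m = 84. Both 4 ∣ 84 and 21 ∣ 84, yet 84 is not a multiple of 168 (since 84 = 0·168 + 84), so 168 ∤ 84.

(⇒) holds; (⇐) fails.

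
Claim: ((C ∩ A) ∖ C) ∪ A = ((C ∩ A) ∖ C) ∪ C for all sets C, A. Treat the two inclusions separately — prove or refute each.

Both inclusions fail.

Forward inclusion. This inclusion fails. Take C = ∅, A = {1}; then 1 ∈ ((C ∩ A) ∖ C) ∪ A but 1 ∉ ((C ∩ A) ∖ C) ∪ C.

Reverse inclusion. This inclusion fails. Take C = {1}, A = ∅; then 1 ∈ ((C ∩ A) ∖ C) ∪ C but 1 ∉ ((C ∩ A) ∖ C) ∪ A.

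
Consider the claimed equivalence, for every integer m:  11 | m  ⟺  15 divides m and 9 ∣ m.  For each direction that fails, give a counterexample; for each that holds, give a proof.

[⇒] This fails: take m = 11. Certainly 11 ∣ 11, but 15 ∤ 11.

[⇐] This fails: take m = 45. Both 15 ∣ 45 and 9 ∣ 45, yet 45 is not a multiple of 11 (since 45 = 4·11 + 1), so 11 ∤ 45.

(⇒) fails and (⇐) fails.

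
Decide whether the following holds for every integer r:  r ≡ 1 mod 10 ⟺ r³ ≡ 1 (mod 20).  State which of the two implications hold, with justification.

(⟸) The residues r modulo 20 with r³ ≡ 1 (mod 20) are exactly {1}, and each is ≡ 1 (mod 10).

(⟹) This fails: take r = 11. Then 11 ≡ 1 (mod 10), but 11³ = 1331 ≡ 11 (mod 20), not 1.

Only the converse holds.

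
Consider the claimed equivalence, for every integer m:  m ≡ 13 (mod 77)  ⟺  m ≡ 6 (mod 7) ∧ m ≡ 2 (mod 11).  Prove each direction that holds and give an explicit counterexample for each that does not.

Forward direction. Suppose m ≡ 13 (mod 77); write m = 77j + 13. Since 7 ∣ 77, reducing mod 7 gives m ≡ 13 ≡ 6 (mod 7); since 11 ∣ 77, reducing mod 11 gives m ≡ 13 ≡ 2 (mod 11).

Converse. If m ≡ 6 (mod 7) and m ≡ 2 (mod 11), then by the Chinese remainder theorem m ≡ 13 (mod 77). This is exactly m ≡ 13 (mod 77).

Both directions hold; the statement is true.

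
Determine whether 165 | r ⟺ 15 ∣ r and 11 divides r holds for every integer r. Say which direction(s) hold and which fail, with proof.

(⟹) If 165 ∣ r, write r = 165q. Since 165 = 11·15, r = 15·(11q), so 15 ∣ r; and since 165 = 15·11, r = 11·(15q), so 11 ∣ r.

(⟸) Suppose 15 ∣ r and 11 ∣ r. Any common multiple of 15 and 11 is a multiple of their lcm; here gcd(15, 11) = 1, so lcm(15, 11) = 15·11 = 165, so 165 ∣ r.

The biconditional holds.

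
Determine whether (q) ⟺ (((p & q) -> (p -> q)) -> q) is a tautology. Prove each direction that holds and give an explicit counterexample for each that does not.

Both directions hold.

Forward direction. Assume the antecedent. If q is true, ((p & q) -> (p -> q)) -> q reduces to true regardless of the other variables. If q is false, the antecedent cannot hold. Either way ((p & q) -> (p -> q)) -> q holds.

Converse. Assume the antecedent. If q is true, q reduces to true regardless of the other variables. If q is false, the antecedent cannot hold. Either way q holds.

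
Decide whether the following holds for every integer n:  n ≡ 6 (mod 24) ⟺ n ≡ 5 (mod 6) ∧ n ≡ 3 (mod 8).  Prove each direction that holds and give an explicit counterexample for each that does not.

(⇒) fails and (⇐) fails.

Forward direction. This fails: n = 6 gives 6 ≡ 6 (mod 24) but 6 ≡ 0 (mod 6), so the conjunction on the right does not hold.

Converse. This fails: n = 11 satisfies both congruences on the right (11 ≡ 5 mod 6 and 11 ≡ 3 mod 8) yet 11 ≡ 11 (mod 24), not 6.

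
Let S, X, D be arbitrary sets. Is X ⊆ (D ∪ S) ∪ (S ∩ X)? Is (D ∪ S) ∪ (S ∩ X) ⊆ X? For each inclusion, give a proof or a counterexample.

Neither inclusion holds.

(⊆) This inclusion fails. Take S = ∅, X = {1}, D = ∅; then 1 ∈ X but 1 ∉ (D ∪ S) ∪ (S ∩ X).

(⊇) This inclusion fails. Take S = {1}, X = ∅, D = ∅; then 1 ∈ (D ∪ S) ∪ (S ∩ X) but 1 ∉ X.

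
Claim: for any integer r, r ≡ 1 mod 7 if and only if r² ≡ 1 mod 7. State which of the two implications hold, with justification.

[⇐] This fails: take r = 6. Then 6² = 36 ≡ 1 (mod 7), yet 6 ≡ 6 (mod 7), not 1.

[⇒] Suppose r ≡ 1 mod 7. Write r = 7j + 1. Then (7j + 1)² = 49j² + 14j + 1 = 7(7j² + 2j) + 1, so r² ≡ 1 (mod 7).

(⇒) holds; (⇐) fails.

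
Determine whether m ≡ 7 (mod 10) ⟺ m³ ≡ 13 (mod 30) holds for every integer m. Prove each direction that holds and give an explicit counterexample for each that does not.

Only the converse holds.

(←) The residues r modulo 30 with r³ ≡ 13 (mod 30) are exactly {7}, and each is ≡ 7 (mod 10).

(→) This fails: take m = 17. Then 17 ≡ 7 (mod 10), but 17³ = 4913 ≡ 23 (mod 30), not 13.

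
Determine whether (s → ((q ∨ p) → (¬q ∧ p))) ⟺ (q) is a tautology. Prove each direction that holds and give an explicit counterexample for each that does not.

[⇒] This fails. Under q = F, p = F, s = F, the left side is true but the right side is false.

[⇐] This fails. Under q = T, p = F, s = T, the left side is false but the right side is true.

Neither implication holds.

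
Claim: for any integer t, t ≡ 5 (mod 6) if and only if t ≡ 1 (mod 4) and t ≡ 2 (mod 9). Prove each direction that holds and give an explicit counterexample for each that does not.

(⇒) fails; (⇐) holds.

(⟸) If t ≡ 1 (mod 4) and t ≡ 2 (mod 9), then by the Chinese remainder theorem t ≡ 29 (mod 36). Since 29 ≡ 5 (mod 6) and 6 ∣ 36, we get t ≡ 5 (mod 6).

(⟹) This fails: t = 35 gives 35 ≡ 5 (mod 6) but 35 ≡ 3 (mod 4), so the conjunction on the right does not hold.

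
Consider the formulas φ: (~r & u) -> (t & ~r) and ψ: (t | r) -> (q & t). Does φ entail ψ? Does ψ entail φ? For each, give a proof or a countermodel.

(⟹) This fails. Under u = F, t = T, r = F, q = F, the left side is true but the right side is false.

(⟸) This fails. Under u = T, t = F, r = F, q = F, the left side is false but the right side is true.

Neither direction holds.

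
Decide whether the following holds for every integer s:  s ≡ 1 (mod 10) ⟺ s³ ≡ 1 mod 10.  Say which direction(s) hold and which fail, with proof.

The biconditional holds.

(⟹) Suppose s ≡ 1 (mod 10). Write s = 10j + 1. Then (10j + 1)³ = 1000j³ + 300j² + 30j + 1 = 10(100j³ + 30j² + 3j) + 1, so s³ ≡ 1 (mod 10).

(⟸) For the converse, argue contrapositively. If s ≢ 1 (mod 10), then s is congruent to one of 0, 2, 3, 4, 5, 6, 7, 8, 9 modulo 10, and these give s³ ≡ 0, 8, 7, 4, 5, 6, 3, 2, 9 respectively — never 1.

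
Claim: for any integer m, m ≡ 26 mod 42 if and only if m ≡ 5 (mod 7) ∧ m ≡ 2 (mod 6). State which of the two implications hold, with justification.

Both directions hold; the statement is true.

(⟹) Suppose m ≡ 26 (mod 42); write m = 42j + 26. Since 7 ∣ 42, reducing mod 7 gives m ≡ 26 ≡ 5 (mod 7); since 6 ∣ 42, reducing mod 6 gives m ≡ 26 ≡ 2 (mod 6).

(⟸) Conversely, if m ≡ 5 (mod 7) and m ≡ 2 (mod 6), then by the Chinese remainder theorem m ≡ 26 (mod 42). This is exactly m ≡ 26 (mod 42).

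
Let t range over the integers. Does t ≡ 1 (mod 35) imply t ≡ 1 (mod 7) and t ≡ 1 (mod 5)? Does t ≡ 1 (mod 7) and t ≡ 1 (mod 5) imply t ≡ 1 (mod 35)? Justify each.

(⟸) If t ≡ 1 (mod 7) and t ≡ 1 (mod 5), then by the Chinese remainder theorem t ≡ 1 (mod 35). This is exactly t ≡ 1 (mod 35).

(⟹) Suppose t ≡ 1 (mod 35); write t = 35j + 1. Since 7 ∣ 35, reducing mod 7 gives t ≡ 1 (mod 7); since 5 ∣ 35, reducing mod 5 gives t ≡ 1 (mod 5).

Both implications hold.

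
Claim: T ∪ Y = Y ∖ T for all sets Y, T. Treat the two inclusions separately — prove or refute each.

Only the reverse inclusion holds.

Forward inclusion. This inclusion fails. Take Y = ∅, T = {1}; then 1 ∈ T ∪ Y but 1 ∉ Y ∖ T.

Reverse inclusion. Let x ∈ Y ∖ T. Then x ∈ Y and x ∉ T, from which x ∈ T ∪ Y.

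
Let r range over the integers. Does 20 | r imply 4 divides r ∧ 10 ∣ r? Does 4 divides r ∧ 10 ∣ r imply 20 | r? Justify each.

(⇒) If 20 ∣ r, write r = 20q. Since 20 = 5·4, r = 4·(5q), so 4 ∣ r; and since 20 = 2·10, r = 10·(2q), so 10 ∣ r.

(⇐) Suppose 4 ∣ r and 10 ∣ r. Any common multiple of 4 and 10 is a multiple of their lcm; here lcm(4, 10) = 4·10/gcd(4, 10) = 40/2 = 20, so 20 ∣ r.

Both directions hold; the statement is true.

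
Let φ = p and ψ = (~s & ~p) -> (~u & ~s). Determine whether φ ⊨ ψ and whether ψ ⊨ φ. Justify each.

Only the forward implication holds.

(⟹) Assume the antecedent. If p is true, (~s & ~p) -> (~u & ~s) reduces to true regardless of the other variables. If p is false, the antecedent cannot hold. Either way (~s & ~p) -> (~u & ~s) holds.

(⟸) This fails. Under p = F, u = F, s = F, the left side is false but the right side is true.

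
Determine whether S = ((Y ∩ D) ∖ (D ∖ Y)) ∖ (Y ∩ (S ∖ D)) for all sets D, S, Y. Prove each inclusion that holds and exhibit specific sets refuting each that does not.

(⊆) fails and (⊇) fails.

Forward inclusion. This inclusion fails. Take D = ∅, S = {1}, Y = ∅; then 1 ∈ S but 1 ∉ ((Y ∩ D) ∖ (D ∖ Y)) ∖ (Y ∩ (S ∖ D)).

Reverse inclusion. This inclusion fails. Take D = {1}, S = ∅, Y = {1}; then 1 ∈ ((Y ∩ D) ∖ (D ∖ Y)) ∖ (Y ∩ (S ∖ D)) but 1 ∉ S.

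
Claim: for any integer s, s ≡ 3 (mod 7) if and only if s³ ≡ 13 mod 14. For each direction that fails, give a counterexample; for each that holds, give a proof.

(⟹) This fails: take s = 10. Then 10 ≡ 3 (mod 7), but 10³ = 1000 ≡ 6 (mod 14), not 13.

(⟸) This fails: take s = 5. Then 5³ = 125 ≡ 13 (mod 14), yet 5 ≡ 5 (mod 7), not 3.

Neither implication holds.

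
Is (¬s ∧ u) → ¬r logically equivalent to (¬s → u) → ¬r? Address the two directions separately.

[⇒] This fails. Under u = F, s = T, r = T, the left side is true but the right side is false.

[⇐] Assume the antecedent. If u is true, the antecedent forces (u = T, s = F, r = F) or (u = T, s = T, r = F), and (¬s ∧ u) → ¬r holds there. If u is false, (¬s ∧ u) → ¬r reduces to true regardless of the other variables. Either way (¬s ∧ u) → ¬r holds.

Not equivalent: only (⇐) holds.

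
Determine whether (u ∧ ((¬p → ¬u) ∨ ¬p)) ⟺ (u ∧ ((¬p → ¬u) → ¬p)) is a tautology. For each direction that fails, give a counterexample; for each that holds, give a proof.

Not equivalent: only (⇐) holds.

Forward direction. This fails. Under u = T, p = T, the left side is true but the right side is false.

Converse. Assume the antecedent. If u is true, u ∧ ((¬p → ¬u) ∨ ¬p) reduces to true regardless of the other variables. If u is false, the antecedent cannot hold. Either way u ∧ ((¬p → ¬u) ∨ ¬p) holds.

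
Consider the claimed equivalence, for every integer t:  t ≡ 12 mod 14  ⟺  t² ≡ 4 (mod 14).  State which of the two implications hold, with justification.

Only the forward implication holds.

Forward direction. Suppose t ≡ 12 mod 14. Write t = 14j + 12. Then (14j + 12)² = 196j² + 336j + 144 = 14(14j² + 24j + 10) + 4, so t² ≡ 4 (mod 14).

Converse. This fails: take t = 2. Then 2² = 4 ≡ 4 (mod 14), yet 2 ≡ 2 (mod 14), not 12.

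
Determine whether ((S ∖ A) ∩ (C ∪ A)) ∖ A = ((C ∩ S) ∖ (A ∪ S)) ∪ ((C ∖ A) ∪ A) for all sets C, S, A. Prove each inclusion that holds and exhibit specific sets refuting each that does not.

(⊆) holds; (⊇) fails.

Reverse inclusion. This inclusion fails. Take C = {1}, S = ∅, A = ∅; then 1 ∈ ((C ∩ S) ∖ (A ∪ S)) ∪ ((C ∖ A) ∪ A) but 1 ∉ ((S ∖ A) ∩ (C ∪ A)) ∖ A.

Forward inclusion. Let x ∈ ((S ∖ A) ∩ (C ∪ A)) ∖ A. Then x ∈ C ∩ S and x ∉ A, from which x ∈ ((C ∩ S) ∖ (A ∪ S)) ∪ ((C ∖ A) ∪ A).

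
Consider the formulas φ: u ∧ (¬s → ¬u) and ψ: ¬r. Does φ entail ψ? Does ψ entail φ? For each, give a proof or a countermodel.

[⇒] This fails. Under s = T, u = T, r = T, the left side is true but the right side is false.

[⇐] This fails. Under s = F, u = F, r = F, the left side is false but the right side is true.

Neither implication holds.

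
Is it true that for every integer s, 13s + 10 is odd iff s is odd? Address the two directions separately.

(⟹) Suppose 13s + 10 is odd. Since 13 is odd, 13s and s have the same parity, so 13s + 10 ≡ s + 10 (mod 2). As 10 is even, 13s + 10 is odd exactly when s is odd. Thus s is odd.

(⟸) Conversely, suppose s is odd; write s = 2j + 1. Then 13s + 10 = 13·(2j + 1) + 10 = 2·13j + 23, which is odd.

Both directions hold.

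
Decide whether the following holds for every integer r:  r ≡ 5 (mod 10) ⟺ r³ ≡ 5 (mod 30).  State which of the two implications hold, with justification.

Only the converse holds.

(⟹) This fails: take r = 15. Then 15 ≡ 5 (mod 10), but 15³ = 3375 ≡ 15 (mod 30), not 5.

(⟸) Conversely, the residues r modulo 30 with r³ ≡ 5 (mod 30) are exactly {5}, and each is ≡ 5 (mod 10).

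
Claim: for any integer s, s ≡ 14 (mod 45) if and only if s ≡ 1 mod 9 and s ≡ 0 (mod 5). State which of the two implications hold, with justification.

Forward direction. This fails: s = 14 gives 14 ≡ 14 (mod 45) but 14 ≡ 5 (mod 9), so the conjunction on the right does not hold.

Converse. This fails: s = 10 satisfies both congruences on the right (10 ≡ 1 mod 9 and 10 ≡ 0 mod 5) yet 10 ≡ 10 (mod 45), not 14.

Neither implication holds.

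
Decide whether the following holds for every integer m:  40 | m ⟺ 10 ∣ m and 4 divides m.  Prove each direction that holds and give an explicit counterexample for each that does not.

Forward direction. If 40 ∣ m, write m = 40q. Since 40 = 4·10, m = 10·(4q), so 10 ∣ m; and since 40 = 10·4, m = 4·(10q), so 4 ∣ m.

Converse. This fails: take m = 20. Both 10 ∣ 20 and 4 ∣ 20, yet 20 is not a multiple of 40 (since 20 = 0·40 + 20), so 40 ∤ 20.

Only the forward implication holds.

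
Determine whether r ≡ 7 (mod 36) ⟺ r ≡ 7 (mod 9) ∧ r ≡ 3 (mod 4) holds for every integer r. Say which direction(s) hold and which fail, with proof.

Both implications hold.

(⟹) Suppose r ≡ 7 (mod 36); write r = 36j + 7. Since 9 ∣ 36, reducing mod 9 gives r ≡ 7 (mod 9); since 4 ∣ 36, reducing mod 4 gives r ≡ 7 ≡ 3 (mod 4).

(⟸) Conversely, if r ≡ 7 (mod 9) and r ≡ 3 (mod 4), then by the Chinese remainder theorem r ≡ 7 (mod 36). This is exactly r ≡ 7 (mod 36).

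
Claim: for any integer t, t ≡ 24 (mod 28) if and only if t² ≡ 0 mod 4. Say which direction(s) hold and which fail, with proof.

Not equivalent: only (⇒) holds.

Forward direction. Suppose t ≡ 24 (mod 28). Then t² ≡ 24² = 576 (mod 28), and since 4 ∣ 28, also t² ≡ 0 (mod 4).

Converse. This fails: take t = 0. Then 0² = 0 ≡ 0 (mod 4), yet 0 ≡ 0 (mod 28), not 24.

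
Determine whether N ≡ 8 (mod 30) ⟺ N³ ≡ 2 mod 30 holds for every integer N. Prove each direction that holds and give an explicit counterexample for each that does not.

The biconditional holds.

[⇒] Suppose N ≡ 8 (mod 30). Write N = 30j + 8. Then (30j + 8)³ = 27000j³ + 21600j² + 5760j + 512 = 30(900j³ + 720j² + 192j + 17) + 2, so N³ ≡ 2 (mod 30).

[⇐] Conversely, suppose N³ ≡ 2 (mod 30). The only residue r in {0, …, 29} with r³ ≡ 2 (mod 30) is r = 8, so N ≡ 8 (mod 30).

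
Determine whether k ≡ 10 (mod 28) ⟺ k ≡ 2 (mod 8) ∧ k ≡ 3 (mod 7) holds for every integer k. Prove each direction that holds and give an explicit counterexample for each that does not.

Only the converse holds.

Forward direction. This fails: k = 38 gives 38 ≡ 10 (mod 28) but 38 ≡ 6 (mod 8), so the conjunction on the right does not hold.

Converse. If k ≡ 2 (mod 8) and k ≡ 3 (mod 7), then by the Chinese remainder theorem k ≡ 10 (mod 56). Since 10 ≡ 10 (mod 28) and 28 ∣ 56, we get k ≡ 10 (mod 28).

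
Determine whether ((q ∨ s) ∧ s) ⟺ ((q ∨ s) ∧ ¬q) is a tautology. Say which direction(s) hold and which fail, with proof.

(⇐) Assume the antecedent. If s is true, (q ∨ s) ∧ s reduces to true regardless of the other variables. If s is false, the antecedent cannot hold. Either way (q ∨ s) ∧ s holds.

(⇒) This fails. Under s = T, q = T, the left side is true but the right side is false.

Not equivalent: only (⇐) holds.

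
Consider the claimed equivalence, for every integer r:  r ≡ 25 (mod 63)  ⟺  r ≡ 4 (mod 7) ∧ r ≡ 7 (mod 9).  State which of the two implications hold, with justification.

(→) Suppose r ≡ 25 (mod 63); write r = 63j + 25. Since 7 ∣ 63, reducing mod 7 gives r ≡ 25 ≡ 4 (mod 7); since 9 ∣ 63, reducing mod 9 gives r ≡ 25 ≡ 7 (mod 9).

(←) Conversely, if r ≡ 4 (mod 7) and r ≡ 7 (mod 9), then by the Chinese remainder theorem r ≡ 25 (mod 63). This is exactly r ≡ 25 (mod 63).

The biconditional holds.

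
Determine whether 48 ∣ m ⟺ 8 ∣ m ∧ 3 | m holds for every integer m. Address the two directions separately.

(⟹) If 48 ∣ m, write m = 48q. Since 48 = 6·8, m = 8·(6q), so 8 ∣ m; and since 48 = 16·3, m = 3·(16q), so 3 ∣ m.

(⟸) This fails: take m = 24. Both 8 ∣ 24 and 3 ∣ 24, yet 24 is not a multiple of 48 (since 24 = 0·48 + 24), so 48 ∤ 24.

(⇒) holds; (⇐) fails.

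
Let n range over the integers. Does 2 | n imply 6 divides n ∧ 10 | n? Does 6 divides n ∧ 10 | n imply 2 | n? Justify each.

(⇒) This fails: take n = 2. Certainly 2 ∣ 2, but 6 ∤ 2.

(⇐) Suppose 6 ∣ n and 10 ∣ n. Any common multiple of 6 and 10 is a multiple of their lcm; here lcm(6, 10) = 6·10/gcd(6, 10) = 60/2 = 30, so 30 ∣ n. Since 2 ∣ 30, it follows that 2 ∣ n.

Only the converse holds.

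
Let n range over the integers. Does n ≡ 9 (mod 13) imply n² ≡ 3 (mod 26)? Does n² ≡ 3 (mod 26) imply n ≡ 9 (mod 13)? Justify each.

Both directions fail.

Forward direction. This fails: take n = 22. Then 22 ≡ 9 (mod 13), but 22² = 484 ≡ 16 (mod 26), not 3.

Converse. This fails: take n = 17. Then 17² = 289 ≡ 3 (mod 26), yet 17 ≡ 4 (mod 13), not 9.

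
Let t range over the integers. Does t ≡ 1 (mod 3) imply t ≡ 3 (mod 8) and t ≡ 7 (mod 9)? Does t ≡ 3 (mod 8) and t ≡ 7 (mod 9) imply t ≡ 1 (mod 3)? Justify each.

(→) This fails: t = 1 gives 1 ≡ 1 (mod 3) but 1 ≡ 1 (mod 8), so the conjunction on the right does not hold.

(←) Conversely, if t ≡ 3 (mod 8) and t ≡ 7 (mod 9), then by the Chinese remainder theorem t ≡ 43 (mod 72). Since 43 ≡ 1 (mod 3) and 3 ∣ 72, we get t ≡ 1 (mod 3).

The forward direction fails; the converse holds.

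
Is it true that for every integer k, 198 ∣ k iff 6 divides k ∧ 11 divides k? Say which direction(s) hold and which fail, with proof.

(⇒) holds; (⇐) fails.

Converse. This fails: take k = 66. Both 6 ∣ 66 and 11 ∣ 66, yet 66 is not a multiple of 198 (since 66 = 0·198 + 66), so 198 ∤ 66.

Forward direction. If 198 ∣ k, write k = 198q. Since 198 = 33·6, k = 6·(33q), so 6 ∣ k; and since 198 = 18·11, k = 11·(18q), so 11 ∣ k.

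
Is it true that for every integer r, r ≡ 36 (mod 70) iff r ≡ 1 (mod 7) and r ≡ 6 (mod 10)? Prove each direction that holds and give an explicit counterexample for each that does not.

The biconditional holds.

(→) Suppose r ≡ 36 (mod 70); write r = 70j + 36. Since 7 ∣ 70, reducing mod 7 gives r ≡ 36 ≡ 1 (mod 7); since 10 ∣ 70, reducing mod 10 gives r ≡ 36 ≡ 6 (mod 10).

(←) Conversely, if r ≡ 1 (mod 7) and r ≡ 6 (mod 10), then by the Chinese remainder theorem r ≡ 36 (mod 70). This is exactly r ≡ 36 (mod 70).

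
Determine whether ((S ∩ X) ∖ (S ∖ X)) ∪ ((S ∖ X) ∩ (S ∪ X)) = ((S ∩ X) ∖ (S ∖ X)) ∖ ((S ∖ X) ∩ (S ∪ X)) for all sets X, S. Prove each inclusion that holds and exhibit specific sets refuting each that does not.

(⊆) fails; (⊇) holds.

(⊆) This inclusion fails. Take X = ∅, S = {1}; then 1 ∈ ((S ∩ X) ∖ (S ∖ X)) ∪ ((S ∖ X) ∩ (S ∪ X)) but 1 ∉ ((S ∩ X) ∖ (S ∖ X)) ∖ ((S ∖ X) ∩ (S ∪ X)).

(⊇) Let x ∈ ((S ∩ X) ∖ (S ∖ X)) ∖ ((S ∖ X) ∩ (S ∪ X)). Then x ∈ X ∩ S, from which x ∈ ((S ∩ X) ∖ (S ∖ X)) ∪ ((S ∖ X) ∩ (S ∪ X)).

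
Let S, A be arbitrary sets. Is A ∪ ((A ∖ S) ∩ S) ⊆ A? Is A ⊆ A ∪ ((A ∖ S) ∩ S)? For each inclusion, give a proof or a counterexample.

Both inclusions hold.

Forward inclusion. Let x ∈ A ∪ ((A ∖ S) ∩ S). Then either x ∈ A and x ∉ S; or x ∈ S ∩ A. In each case x ∈ A, so A ∪ ((A ∖ S) ∩ S) ⊆ A.

Reverse inclusion. Let x ∈ A. Then either x ∈ A and x ∉ S; or x ∈ S ∩ A. In each case x ∈ A ∪ ((A ∖ S) ∩ S), so A ⊆ A ∪ ((A ∖ S) ∩ S).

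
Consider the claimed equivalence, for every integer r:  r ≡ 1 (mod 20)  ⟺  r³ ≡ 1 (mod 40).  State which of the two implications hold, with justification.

Only the converse holds.

Forward direction. This fails: take r = 21. Then 21 ≡ 1 (mod 20), but 21³ = 9261 ≡ 21 (mod 40), not 1.

Converse. The residues r modulo 40 with r³ ≡ 1 (mod 40) are exactly {1}, and each is ≡ 1 (mod 20).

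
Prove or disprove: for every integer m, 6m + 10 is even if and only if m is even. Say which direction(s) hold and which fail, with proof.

(⟹) This fails: take m = 5. Then 6m + 10 = 40, which is even, yet m = 5 is odd, not even.

(⟸) Suppose m is even. Since 6 is even, 6m is even for every m, so 6m + 10 has the same parity as 10, which is even. Hence 6m + 10 is even.

Only the converse holds.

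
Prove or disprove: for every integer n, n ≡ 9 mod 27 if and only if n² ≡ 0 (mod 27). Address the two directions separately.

(⇒) holds; (⇐) fails.

(⇐) This fails: take n = 0. Then 0² = 0 ≡ 0 (mod 27), yet 0 ≡ 0 (mod 27), not 9.

(⇒) Suppose n ≡ 9 mod 27. Write n = 27j + 9. Then (27j + 9)² = 729j² + 486j + 81 = 27(27j² + 18j + 3) + 0, so n² ≡ 0 (mod 27).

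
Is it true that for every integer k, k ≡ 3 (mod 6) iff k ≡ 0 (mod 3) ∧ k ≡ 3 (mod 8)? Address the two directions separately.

(→) This fails: k = 9 gives 9 ≡ 3 (mod 6) but 9 ≡ 1 (mod 8), so the conjunction on the right does not hold.

(←) Conversely, if k ≡ 0 (mod 3) and k ≡ 3 (mod 8), then by the Chinese remainder theorem k ≡ 3 (mod 24). Since 3 ≡ 3 (mod 6) and 6 ∣ 24, we get k ≡ 3 (mod 6).

Not equivalent: only (⇐) holds.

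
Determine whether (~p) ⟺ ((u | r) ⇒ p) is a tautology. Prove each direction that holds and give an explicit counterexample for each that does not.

Neither implication holds.

(⟹) This fails. Under p = F, u = T, r = F, the left side is true but the right side is false.

(⟸) This fails. Under p = T, u = F, r = F, the left side is false but the right side is true.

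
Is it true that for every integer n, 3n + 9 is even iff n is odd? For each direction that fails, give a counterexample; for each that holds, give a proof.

Both directions hold; the statement is true.

[⇐] Suppose n is odd; write n = 2j + 1. Then 3n + 9 = 3·(2j + 1) + 9 = 2·3j + 12, which is even.

[⇒] Suppose 3n + 9 is even. Since 3 is odd, 3n and n have the same parity, so 3n + 9 ≡ n + 9 (mod 2). As 9 is odd, 3n + 9 is even exactly when n is odd. Thus n is odd.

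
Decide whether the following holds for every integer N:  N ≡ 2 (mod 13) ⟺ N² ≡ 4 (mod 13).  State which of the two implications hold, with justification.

The forward direction holds; the converse fails.

Forward direction. Suppose N ≡ 2 (mod 13). Write N = 13j + 2. Then (13j + 2)² = 169j² + 52j + 4 = 13(13j² + 4j) + 4, so N² ≡ 4 (mod 13).

Converse. This fails: take N = 11. Then 11² = 121 ≡ 4 (mod 13), yet 11 ≡ 11 (mod 13), not 2.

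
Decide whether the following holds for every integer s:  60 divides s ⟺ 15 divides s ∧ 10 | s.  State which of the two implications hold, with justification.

Forward direction. If 60 ∣ s, write s = 60q. Since 60 = 4·15, s = 15·(4q), so 15 ∣ s; and since 60 = 6·10, s = 10·(6q), so 10 ∣ s.

Converse. This fails: take s = 30. Both 15 ∣ 30 and 10 ∣ 30, yet 30 is not a multiple of 60 (since 30 = 0·60 + 30), so 60 ∤ 30.

Not equivalent: only (⇒) holds.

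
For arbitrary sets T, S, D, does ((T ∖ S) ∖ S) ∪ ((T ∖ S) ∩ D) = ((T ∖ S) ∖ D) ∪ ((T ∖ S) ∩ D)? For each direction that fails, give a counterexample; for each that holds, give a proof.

The two sets are equal.

(⟸) Let x ∈ ((T ∖ S) ∖ D) ∪ ((T ∖ S) ∩ D). Then either x ∈ T and x ∉ S, D; or x ∈ T ∩ D and x ∉ S. In each case x ∈ ((T ∖ S) ∖ S) ∪ ((T ∖ S) ∩ D), so ((T ∖ S) ∖ D) ∪ ((T ∖ S) ∩ D) ⊆ ((T ∖ S) ∖ S) ∪ ((T ∖ S) ∩ D).

(⟹) Let x ∈ ((T ∖ S) ∖ S) ∪ ((T ∖ S) ∩ D). Then either x ∈ T and x ∉ S, D; or x ∈ T ∩ D and x ∉ S. In each case x ∈ ((T ∖ S) ∖ D) ∪ ((T ∖ S) ∩ D), so ((T ∖ S) ∖ S) ∪ ((T ∖ S) ∩ D) ⊆ ((T ∖ S) ∖ D) ∪ ((T ∖ S) ∩ D).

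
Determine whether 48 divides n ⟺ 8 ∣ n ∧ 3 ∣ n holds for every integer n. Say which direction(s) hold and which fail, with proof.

(⇒) holds; (⇐) fails.

(⟹) If 48 ∣ n, write n = 48q. Since 48 = 6·8, n = 8·(6q), so 8 ∣ n; and since 48 = 16·3, n = 3·(16q), so 3 ∣ n.

(⟸) This fails: take n = 24. Both 8 ∣ 24 and 3 ∣ 24, yet 24 is not a multiple of 48 (since 24 = 0·48 + 24), so 48 ∤ 24.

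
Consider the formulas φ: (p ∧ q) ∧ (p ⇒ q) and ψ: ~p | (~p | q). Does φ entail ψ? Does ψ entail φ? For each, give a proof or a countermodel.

[⇒] Assume the antecedent. If q is true, ~p | (~p | q) reduces to true regardless of the other variables. If q is false, the antecedent cannot hold. Either way ~p | (~p | q) holds.

[⇐] This fails. Under q = F, p = F, the left side is false but the right side is true.

Only the forward implication holds.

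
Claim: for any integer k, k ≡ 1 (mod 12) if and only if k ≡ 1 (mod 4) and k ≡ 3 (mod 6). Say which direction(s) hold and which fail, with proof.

(⇒) fails and (⇐) fails.

(⟹) This fails: k = 1 gives 1 ≡ 1 (mod 12) but 1 ≡ 1 (mod 6), so the conjunction on the right does not hold.

(⟸) This fails: k = 9 satisfies both congruences on the right (9 ≡ 1 mod 4 and 9 ≡ 3 mod 6) yet 9 ≡ 9 (mod 12), not 1.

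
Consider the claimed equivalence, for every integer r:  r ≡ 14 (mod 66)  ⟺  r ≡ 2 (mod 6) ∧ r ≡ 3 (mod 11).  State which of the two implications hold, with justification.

Forward direction. Suppose r ≡ 14 (mod 66); write r = 66j + 14. Since 6 ∣ 66, reducing mod 6 gives r ≡ 14 ≡ 2 (mod 6); since 11 ∣ 66, reducing mod 11 gives r ≡ 14 ≡ 3 (mod 11).

Converse. If r ≡ 2 (mod 6) and r ≡ 3 (mod 11), then by the Chinese remainder theorem r ≡ 14 (mod 66). This is exactly r ≡ 14 (mod 66).

Both directions hold.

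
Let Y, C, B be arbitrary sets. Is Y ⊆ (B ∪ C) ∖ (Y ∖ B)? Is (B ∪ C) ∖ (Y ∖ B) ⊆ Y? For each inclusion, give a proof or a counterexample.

Both inclusions fail.

(⟹) This inclusion fails. Take Y = {1}, C = ∅, B = ∅; then 1 ∈ Y but 1 ∉ (B ∪ C) ∖ (Y ∖ B).

(⟸) This inclusion fails. Take Y = ∅, C = {1}, B = ∅; then 1 ∈ (B ∪ C) ∖ (Y ∖ B) but 1 ∉ Y.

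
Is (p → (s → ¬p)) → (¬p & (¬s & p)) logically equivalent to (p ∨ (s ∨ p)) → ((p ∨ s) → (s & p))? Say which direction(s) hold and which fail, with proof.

(←) This fails. Under s = F, p = F, the left side is false but the right side is true.

(→) Assume the antecedent. If s is true, the antecedent forces (s = T, p = T), and the consequent holds there. If s is false, the antecedent cannot hold. Either way the consequent holds.

Not equivalent: only (⇒) holds.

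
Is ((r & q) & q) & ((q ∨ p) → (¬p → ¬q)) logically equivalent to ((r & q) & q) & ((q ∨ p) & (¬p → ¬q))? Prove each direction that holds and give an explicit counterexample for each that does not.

The biconditional holds.

(⟸) Assume the antecedent. If r is true, the antecedent forces (r = T, q = T, p = T), and the consequent holds there. If r is false, the antecedent cannot hold. Either way the consequent holds.

(⟹) Assume the antecedent. If r is true, the antecedent forces (r = T, q = T, p = T), and the consequent holds there. If r is false, the antecedent cannot hold. Either way the consequent holds.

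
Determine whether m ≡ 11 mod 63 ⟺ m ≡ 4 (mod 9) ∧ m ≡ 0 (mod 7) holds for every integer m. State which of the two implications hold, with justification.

Neither implication holds.

(⟹) This fails: m = 11 gives 11 ≡ 11 (mod 63) but 11 ≡ 2 (mod 9), so the conjunction on the right does not hold.

(⟸) This fails: m = 49 satisfies both congruences on the right (49 ≡ 4 mod 9 and 49 ≡ 0 mod 7) yet 49 ≡ 49 (mod 63), not 11.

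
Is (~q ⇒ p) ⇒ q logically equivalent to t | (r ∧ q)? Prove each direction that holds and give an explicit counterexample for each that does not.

Both directions fail.

(→) This fails. Under t = F, q = F, r = F, p = F, the left side is true but the right side is false.

(←) This fails. Under t = T, q = F, r = F, p = T, the left side is false but the right side is true.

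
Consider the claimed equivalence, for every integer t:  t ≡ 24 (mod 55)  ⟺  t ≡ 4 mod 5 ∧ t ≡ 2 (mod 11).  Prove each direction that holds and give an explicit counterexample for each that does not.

Both directions hold.

[⇒] Suppose t ≡ 24 (mod 55); write t = 55j + 24. Since 5 ∣ 55, reducing mod 5 gives t ≡ 24 ≡ 4 (mod 5); since 11 ∣ 55, reducing mod 11 gives t ≡ 24 ≡ 2 (mod 11).

[⇐] Conversely, if t ≡ 4 (mod 5) and t ≡ 2 (mod 11), then by the Chinese remainder theorem t ≡ 24 (mod 55). This is exactly t ≡ 24 (mod 55).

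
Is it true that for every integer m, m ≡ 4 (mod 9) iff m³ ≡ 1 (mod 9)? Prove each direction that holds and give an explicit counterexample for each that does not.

(→) Suppose m ≡ 4 (mod 9). Write m = 9j + 4. Then (9j + 4)³ = 729j³ + 972j² + 432j + 64 = 9(81j³ + 108j² + 48j + 7) + 1, so m³ ≡ 1 (mod 9).

(←) This fails: take m = 1. Then 1³ = 1 ≡ 1 (mod 9), yet 1 ≡ 1 (mod 9), not 4.

The forward direction holds; the converse fails.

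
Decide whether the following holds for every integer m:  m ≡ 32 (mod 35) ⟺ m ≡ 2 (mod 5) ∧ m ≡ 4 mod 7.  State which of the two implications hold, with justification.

(⇒) Suppose m ≡ 32 (mod 35); write m = 35j + 32. Since 5 ∣ 35, reducing mod 5 gives m ≡ 32 ≡ 2 (mod 5); since 7 ∣ 35, reducing mod 7 gives m ≡ 32 ≡ 4 (mod 7).

(⇐) Conversely, if m ≡ 2 (mod 5) and m ≡ 4 (mod 7), then by the Chinese remainder theorem m ≡ 32 (mod 35). This is exactly m ≡ 32 (mod 35).

Equivalent; both directions hold.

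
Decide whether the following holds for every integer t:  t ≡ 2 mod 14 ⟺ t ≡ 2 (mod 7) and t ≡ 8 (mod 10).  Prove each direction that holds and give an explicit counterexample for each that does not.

Not equivalent: only (⇐) holds.

(→) This fails: t = 2 gives 2 ≡ 2 (mod 14) but 2 ≡ 2 (mod 10), so the conjunction on the right does not hold.

(←) Conversely, if t ≡ 2 (mod 7) and t ≡ 8 (mod 10), then by the Chinese remainder theorem t ≡ 58 (mod 70). Since 58 ≡ 2 (mod 14) and 14 ∣ 70, we get t ≡ 2 (mod 14).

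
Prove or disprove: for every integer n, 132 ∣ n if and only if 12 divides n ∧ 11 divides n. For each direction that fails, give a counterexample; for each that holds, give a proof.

(⇒) If 132 ∣ n, write n = 132q. Since 132 = 11·12, n = 12·(11q), so 12 ∣ n; and since 132 = 12·11, n = 11·(12q), so 11 ∣ n.

(⇐) Suppose 12 ∣ n and 11 ∣ n. Any common multiple of 12 and 11 is a multiple of their lcm; here gcd(12, 11) = 1, so lcm(12, 11) = 12·11 = 132, so 132 ∣ n.

Equivalent; both directions hold.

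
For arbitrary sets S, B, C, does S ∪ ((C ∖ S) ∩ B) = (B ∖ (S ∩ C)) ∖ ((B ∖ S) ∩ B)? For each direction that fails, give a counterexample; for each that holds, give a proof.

Only the reverse inclusion holds.

(⊆) This inclusion fails. Take S = {1}, B = ∅, C = ∅; then 1 ∈ S ∪ ((C ∖ S) ∩ B) but 1 ∉ (B ∖ (S ∩ C)) ∖ ((B ∖ S) ∩ B).

(⊇) Let x ∈ (B ∖ (S ∩ C)) ∖ ((B ∖ S) ∩ B). Then x ∈ S ∩ B and x ∉ C, from which x ∈ S ∪ ((C ∖ S) ∩ B).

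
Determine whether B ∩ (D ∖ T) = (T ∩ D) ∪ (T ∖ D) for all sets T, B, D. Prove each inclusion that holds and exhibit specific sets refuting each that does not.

Neither inclusion holds.

Forward inclusion. This inclusion fails. Take T = ∅, B = {1}, D = {1}; then 1 ∈ B ∩ (D ∖ T) but 1 ∉ (T ∩ D) ∪ (T ∖ D).

Reverse inclusion. This inclusion fails. Take T = {1}, B = ∅, D = ∅; then 1 ∈ (T ∩ D) ∪ (T ∖ D) but 1 ∉ B ∩ (D ∖ T).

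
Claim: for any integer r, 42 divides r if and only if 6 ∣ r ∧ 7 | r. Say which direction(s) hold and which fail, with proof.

Both directions hold; the statement is true.

(⇒) If 42 ∣ r, write r = 42q. Since 42 = 7·6, r = 6·(7q), so 6 ∣ r; and since 42 = 6·7, r = 7·(6q), so 7 ∣ r.

(⇐) Suppose 6 ∣ r and 7 ∣ r. Any common multiple of 6 and 7 is a multiple of their lcm; here gcd(6, 7) = 1, so lcm(6, 7) = 6·7 = 42, so 42 ∣ r.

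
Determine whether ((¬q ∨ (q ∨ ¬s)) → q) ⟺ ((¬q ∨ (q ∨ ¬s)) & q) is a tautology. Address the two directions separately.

Equivalent; both directions hold.

Forward direction. Assume the antecedent. If s is true, the antecedent forces (s = T, q = T), and (¬q ∨ (q ∨ ¬s)) & q holds there. If s is false, the antecedent forces (s = F, q = T), and (¬q ∨ (q ∨ ¬s)) & q holds there. Either way (¬q ∨ (q ∨ ¬s)) & q holds.

Converse. Assume the antecedent. If s is true, the antecedent forces (s = T, q = T), and (¬q ∨ (q ∨ ¬s)) → q holds there. If s is false, the antecedent forces (s = F, q = T), and (¬q ∨ (q ∨ ¬s)) → q holds there. Either way (¬q ∨ (q ∨ ¬s)) → q holds.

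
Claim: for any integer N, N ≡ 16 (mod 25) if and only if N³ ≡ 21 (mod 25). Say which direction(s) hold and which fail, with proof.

(⟹) Suppose N ≡ 16 (mod 25). Write N = 25j + 16. Then (25j + 16)³ = 15625j³ + 30000j² + 19200j + 4096 = 25(625j³ + 1200j² + 768j + 163) + 21, so N³ ≡ 21 (mod 25).

(⟸) Conversely, suppose N³ ≡ 21 (mod 25). The only residue r in {0, …, 24} with r³ ≡ 21 (mod 25) is r = 16, so N ≡ 16 (mod 25).

Both directions hold; the statement is true.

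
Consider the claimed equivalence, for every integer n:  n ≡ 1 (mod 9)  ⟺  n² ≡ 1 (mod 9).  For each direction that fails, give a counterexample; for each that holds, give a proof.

Not equivalent: only (⇒) holds.

Forward direction. Suppose n ≡ 1 (mod 9). Write n = 9j + 1. Then (9j + 1)² = 81j² + 18j + 1 = 9(9j² + 2j) + 1, so n² ≡ 1 (mod 9).

Converse. This fails: take n = 8. Then 8² = 64 ≡ 1 (mod 9), yet 8 ≡ 8 (mod 9), not 1.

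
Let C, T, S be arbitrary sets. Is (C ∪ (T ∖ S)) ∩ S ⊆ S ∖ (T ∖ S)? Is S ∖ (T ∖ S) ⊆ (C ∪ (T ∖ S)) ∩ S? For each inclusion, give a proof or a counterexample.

Only the forward inclusion holds.

(⊆) Let x ∈ (C ∪ (T ∖ S)) ∩ S. Then either x ∈ C ∩ S and x ∉ T; or x ∈ C ∩ T ∩ S. In each case x ∈ S ∖ (T ∖ S), so (C ∪ (T ∖ S)) ∩ S ⊆ S ∖ (T ∖ S).

(⊇) This inclusion fails. Take C = ∅, T = ∅, S = {1}; then 1 ∈ S ∖ (T ∖ S) but 1 ∉ (C ∪ (T ∖ S)) ∩ S.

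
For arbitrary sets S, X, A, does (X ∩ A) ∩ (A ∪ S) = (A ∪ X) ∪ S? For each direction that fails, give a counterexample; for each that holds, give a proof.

The sets are not equal: only the forward inclusion holds.

(⊆) Let x ∈ (X ∩ A) ∩ (A ∪ S). Then either x ∈ X ∩ A and x ∉ S; or x ∈ S ∩ X ∩ A. In each case x ∈ (A ∪ X) ∪ S, so (X ∩ A) ∩ (A ∪ S) ⊆ (A ∪ X) ∪ S.

(⊇) This inclusion fails. Take S = {1}, X = ∅, A = ∅; then 1 ∈ (A ∪ X) ∪ S but 1 ∉ (X ∩ A) ∩ (A ∪ S).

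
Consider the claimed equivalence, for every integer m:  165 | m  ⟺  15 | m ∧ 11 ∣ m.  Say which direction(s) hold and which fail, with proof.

Both directions hold; the statement is true.

(→) If 165 ∣ m, write m = 165q. Since 165 = 11·15, m = 15·(11q), so 15 ∣ m; and since 165 = 15·11, m = 11·(15q), so 11 ∣ m.

(←) Suppose 15 ∣ m and 11 ∣ m. Any common multiple of 15 and 11 is a multiple of their lcm; here gcd(15, 11) = 1, so lcm(15, 11) = 15·11 = 165, so 165 ∣ m.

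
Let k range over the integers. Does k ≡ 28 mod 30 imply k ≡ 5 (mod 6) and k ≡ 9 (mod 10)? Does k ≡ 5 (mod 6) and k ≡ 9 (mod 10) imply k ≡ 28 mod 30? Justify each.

Neither direction holds.

(⟹) This fails: k = 28 gives 28 ≡ 28 (mod 30) but 28 ≡ 4 (mod 6), so the conjunction on the right does not hold.

(⟸) This fails: k = 29 satisfies both congruences on the right (29 ≡ 5 mod 6 and 29 ≡ 9 mod 10) yet 29 ≡ 29 (mod 30), not 28.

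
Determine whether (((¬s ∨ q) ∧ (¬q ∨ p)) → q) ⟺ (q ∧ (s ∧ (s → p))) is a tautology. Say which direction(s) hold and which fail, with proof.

(⇒) fails; (⇐) holds.

[⇐] Assume the antecedent. If s is true, ((¬s ∨ q) ∧ (¬q ∨ p)) → q reduces to true regardless of the other variables. If s is false, the antecedent cannot hold. Either way ((¬s ∨ q) ∧ (¬q ∨ p)) → q holds.

[⇒] This fails. Under s = T, p = F, q = F, the left side is true but the right side is false.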